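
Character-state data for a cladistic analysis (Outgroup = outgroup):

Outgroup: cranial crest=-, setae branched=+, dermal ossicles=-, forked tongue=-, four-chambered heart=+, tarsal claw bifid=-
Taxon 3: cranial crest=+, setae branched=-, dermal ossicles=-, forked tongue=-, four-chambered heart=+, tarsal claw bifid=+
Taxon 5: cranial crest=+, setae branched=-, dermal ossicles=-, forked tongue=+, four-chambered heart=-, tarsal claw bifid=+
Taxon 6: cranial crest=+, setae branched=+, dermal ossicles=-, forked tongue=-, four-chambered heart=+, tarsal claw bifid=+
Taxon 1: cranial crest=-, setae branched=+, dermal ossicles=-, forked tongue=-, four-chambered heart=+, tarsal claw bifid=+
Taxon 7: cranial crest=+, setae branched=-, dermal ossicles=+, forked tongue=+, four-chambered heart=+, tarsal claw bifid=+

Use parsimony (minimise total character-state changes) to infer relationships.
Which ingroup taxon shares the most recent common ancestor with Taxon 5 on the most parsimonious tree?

Character polarity is set by the outgroup: the derived state is whichever differs from the outgroup's state, so for setae branched, four-chambered heart the derived state is '-', and for the remaining characters it is '+'.
Only Taxon 3, Taxon 5, Taxon 6, and Taxon 7 show the derived state '+' for cranial crest, supporting them as a clade.
setae branched: derived state '-' in Taxon 3, Taxon 5, and Taxon 7 only — synapomorphy for {Taxon 3, Taxon 5, Taxon 7}.
dermal ossicles: derived state '+' in Taxon 7 only — an autapomorphy, so it tells us nothing about relationships among taxa.
forked tongue: derived state '+' in Taxon 5 and Taxon 7 only — synapomorphy for {Taxon 5, Taxon 7}.
four-chambered heart (derived state '-') is unique to Taxon 5 (autapomorphy; uninformative for grouping).
tarsal claw bifid (derived state '+') is shared by all ingroup taxa — unites the whole ingroup.
Most parsimonious ingroup topology: (((Taxon 3,(Taxon 5,Taxon 7)),Taxon 6),Taxon 1).
Taxon 5 and Taxon 7 form a cherry on this tree, so they are sister taxa.

Taxon 7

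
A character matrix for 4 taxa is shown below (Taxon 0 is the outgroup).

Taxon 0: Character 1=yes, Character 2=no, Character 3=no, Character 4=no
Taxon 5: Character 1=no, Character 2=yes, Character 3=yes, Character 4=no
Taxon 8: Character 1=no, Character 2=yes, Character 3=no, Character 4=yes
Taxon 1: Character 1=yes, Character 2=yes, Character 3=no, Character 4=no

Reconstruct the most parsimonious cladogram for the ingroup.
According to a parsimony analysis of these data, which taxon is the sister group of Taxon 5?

Taxon 8

Character polarity is set by the outgroup: the derived state is whichever differs from the outgroup's state, so for Character 1 the derived state is 'no', and for the remaining characters it is 'yes'.
Character 1: derived state 'no' in Taxon 5 and Taxon 8 only — synapomorphy for {Taxon 5, Taxon 8}.
Character 2 (derived state 'yes') is shared by all ingroup taxa — unites the whole ingroup.
Character 3: derived state 'yes' in Taxon 5 only — an autapomorphy, so it tells us nothing about relationships among taxa.
Character 4: derived state 'yes' in Taxon 8 only — an autapomorphy, so it tells us nothing about relationships among taxa.
Most parsimonious ingroup topology: ((Taxon 5,Taxon 8),Taxon 1).
Taxon 5 and Taxon 8 form a cherry on this tree, so they are sister taxa.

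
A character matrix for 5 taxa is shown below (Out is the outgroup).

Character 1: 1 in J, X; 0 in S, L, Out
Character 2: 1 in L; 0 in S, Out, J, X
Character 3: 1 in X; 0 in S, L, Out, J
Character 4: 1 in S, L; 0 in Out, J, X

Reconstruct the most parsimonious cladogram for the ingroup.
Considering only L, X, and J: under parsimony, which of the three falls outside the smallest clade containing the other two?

L

The outgroup has state '0' for every character, so '1' is the derived state throughout.
Character 1: derived state '1' in J and X only — synapomorphy for {J, X}.
Character 2: derived state '1' in L only — an autapomorphy, so it tells us nothing about relationships among taxa.
Character 3: derived state '1' in X only — an autapomorphy, so it tells us nothing about relationships among taxa.
Character 4: derived state '1' in L and S only — synapomorphy for {L, S}.
Most parsimonious ingroup topology: ((S,L),(X,J)).
J and X share a more recent common ancestor with each other than either does with L, so L is the least closely related of the three.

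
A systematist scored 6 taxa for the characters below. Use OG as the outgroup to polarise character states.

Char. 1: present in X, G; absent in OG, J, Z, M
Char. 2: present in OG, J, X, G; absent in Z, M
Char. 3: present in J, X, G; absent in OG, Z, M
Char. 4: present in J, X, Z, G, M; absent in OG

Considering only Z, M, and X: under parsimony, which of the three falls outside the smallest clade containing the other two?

X

Character polarity is set by the outgroup: the derived state is whichever differs from the outgroup's state, so for Char. 2 the derived state is 'absent', and for the remaining characters it is 'present'.
Char. 1 (derived state 'present') is shared by G and X — a synapomorphy uniting that clade.
Only M and Z show the derived state 'absent' for Char. 2, supporting them as a clade.
Char. 3: derived state 'present' in G, J, and X only — synapomorphy for {G, J, X}.
All ingroup taxa share the derived state 'present' for Char. 4; it defines the ingroup but does not resolve relationships within it.
Most parsimonious ingroup topology: ((J,(X,G)),(Z,M)).
Z and M share a more recent common ancestor with each other than either does with X, so X is the least closely related of the three.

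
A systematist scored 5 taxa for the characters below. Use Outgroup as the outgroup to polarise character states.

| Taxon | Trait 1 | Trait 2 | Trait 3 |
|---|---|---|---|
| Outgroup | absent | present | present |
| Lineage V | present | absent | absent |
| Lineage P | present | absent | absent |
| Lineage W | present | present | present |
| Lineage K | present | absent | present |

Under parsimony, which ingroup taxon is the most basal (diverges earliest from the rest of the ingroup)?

Lineage W

Character polarity is set by the outgroup: the derived state is whichever differs from the outgroup's state, so for Trait 2, Trait 3 the derived state is 'absent', and for the remaining characters it is 'present'.
All ingroup taxa share the derived state 'present' for Trait 1; it defines the ingroup but does not resolve relationships within it.
Only Lineage K, Lineage P, and Lineage V show the derived state 'absent' for Trait 2, supporting them as a clade.
Only Lineage P and Lineage V show the derived state 'absent' for Trait 3, supporting them as a clade.
Most parsimonious ingroup topology: (((Lineage V,Lineage P),Lineage K),Lineage W).
Lineage W is sister to the clade containing all other ingroup taxa, so it is the earliest-diverging (most basal) ingroup lineage.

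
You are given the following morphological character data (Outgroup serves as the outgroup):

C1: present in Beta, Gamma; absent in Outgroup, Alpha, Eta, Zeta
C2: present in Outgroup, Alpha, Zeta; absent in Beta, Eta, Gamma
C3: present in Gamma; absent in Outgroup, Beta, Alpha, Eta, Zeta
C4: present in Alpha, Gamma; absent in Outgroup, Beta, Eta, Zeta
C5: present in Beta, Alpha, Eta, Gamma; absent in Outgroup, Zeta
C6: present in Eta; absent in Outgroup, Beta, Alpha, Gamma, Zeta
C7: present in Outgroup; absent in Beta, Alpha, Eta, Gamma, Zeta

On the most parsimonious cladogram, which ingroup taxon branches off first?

Zeta

Character polarity is set by the outgroup: the derived state is whichever differs from the outgroup's state, so for C2, C7 the derived state is 'absent', and for the remaining characters it is 'present'.
C1 (derived state 'present') is shared by Beta and Gamma — a synapomorphy uniting that clade.
C2 (derived state 'absent') is shared by Beta, Eta, and Gamma — a synapomorphy uniting that clade.
C3 (derived state 'present') is unique to Gamma (autapomorphy; uninformative for grouping).
C4 (state 'present') occurs in Alpha and Gamma but conflicts with the nesting implied by the other characters — most parsimoniously interpreted as homoplasy.
Only Alpha, Beta, Eta, and Gamma show the derived state 'present' for C5, supporting them as a clade.
C6: derived state 'present' in Eta only — an autapomorphy, so it tells us nothing about relationships among taxa.
C7 (derived state 'absent') is shared by all ingroup taxa — unites the whole ingroup.
Most parsimonious ingroup topology: ((((Beta,Gamma),Eta),Alpha),Zeta).
Zeta is sister to the clade containing all other ingroup taxa, so it is the earliest-diverging (most basal) ingroup lineage.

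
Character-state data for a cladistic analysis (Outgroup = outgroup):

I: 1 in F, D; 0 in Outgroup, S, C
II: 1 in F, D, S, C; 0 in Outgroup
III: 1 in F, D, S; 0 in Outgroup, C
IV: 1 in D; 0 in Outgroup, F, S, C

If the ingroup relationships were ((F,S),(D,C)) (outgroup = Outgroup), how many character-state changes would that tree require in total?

Map each character onto ((F,S),(D,C)) (rooted by Outgroup) and count the minimum state changes it requires (Fitch parsimony):
I: 2; II: 1; III: 2; IV: 1.
Total tree length = 6.

6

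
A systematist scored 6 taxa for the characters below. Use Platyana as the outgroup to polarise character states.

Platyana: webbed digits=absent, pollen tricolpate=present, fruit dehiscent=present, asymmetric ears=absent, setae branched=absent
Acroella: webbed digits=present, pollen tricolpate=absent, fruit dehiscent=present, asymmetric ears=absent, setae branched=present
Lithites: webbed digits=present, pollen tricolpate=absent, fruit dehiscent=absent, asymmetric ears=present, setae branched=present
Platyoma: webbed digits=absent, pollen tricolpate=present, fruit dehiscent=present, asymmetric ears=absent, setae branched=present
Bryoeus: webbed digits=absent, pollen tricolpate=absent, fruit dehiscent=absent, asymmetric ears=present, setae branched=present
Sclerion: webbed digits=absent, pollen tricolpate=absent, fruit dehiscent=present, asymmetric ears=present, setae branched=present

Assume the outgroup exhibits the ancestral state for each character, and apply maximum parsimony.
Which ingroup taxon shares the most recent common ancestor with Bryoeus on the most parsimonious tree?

Lithites

Character polarity is set by the outgroup: the derived state is whichever differs from the outgroup's state, so for pollen tricolpate, fruit dehiscent the derived state is 'absent', and for the remaining characters it is 'present'.
webbed digits (state 'present') occurs in Acroella and Lithites but conflicts with the nesting implied by the other characters — most parsimoniously interpreted as homoplasy.
pollen tricolpate: derived state 'absent' in Acroella, Bryoeus, Lithites, and Sclerion only — synapomorphy for {Acroella, Bryoeus, Lithites, Sclerion}.
Only Bryoeus and Lithites show the derived state 'absent' for fruit dehiscent, supporting them as a clade.
asymmetric ears: derived state 'present' in Bryoeus, Lithites, and Sclerion only — synapomorphy for {Bryoeus, Lithites, Sclerion}.
setae branched (derived state 'present') is shared by all ingroup taxa — unites the whole ingroup.
Most parsimonious ingroup topology: ((Acroella,((Lithites,Bryoeus),Sclerion)),Platyoma).
Bryoeus and Lithites form a cherry on this tree, so they are sister taxa.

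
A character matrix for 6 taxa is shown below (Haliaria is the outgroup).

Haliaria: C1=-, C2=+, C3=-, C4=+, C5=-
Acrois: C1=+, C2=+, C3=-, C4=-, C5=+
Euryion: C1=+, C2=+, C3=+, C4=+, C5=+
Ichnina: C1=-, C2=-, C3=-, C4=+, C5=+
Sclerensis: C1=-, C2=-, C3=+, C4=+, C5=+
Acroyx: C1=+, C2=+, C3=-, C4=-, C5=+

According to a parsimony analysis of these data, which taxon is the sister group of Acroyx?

Acrois

Character polarity is set by the outgroup: the derived state is whichever differs from the outgroup's state, so for C2, C4 the derived state is '-', and for the remaining characters it is '+'.
C1: derived state '+' in Acrois, Acroyx, and Euryion only — synapomorphy for {Acrois, Acroyx, Euryion}.
Only Ichnina and Sclerensis show the derived state '-' for C2, supporting them as a clade.
C3 (state '+') occurs in Euryion and Sclerensis but conflicts with the nesting implied by the other characters — most parsimoniously interpreted as homoplasy.
Only Acrois and Acroyx show the derived state '-' for C4, supporting them as a clade.
All ingroup taxa share the derived state '+' for C5; it defines the ingroup but does not resolve relationships within it.
Most parsimonious ingroup topology: (((Acrois,Acroyx),Euryion),(Ichnina,Sclerensis)).
Acroyx and Acrois form a cherry on this tree, so they are sister taxa.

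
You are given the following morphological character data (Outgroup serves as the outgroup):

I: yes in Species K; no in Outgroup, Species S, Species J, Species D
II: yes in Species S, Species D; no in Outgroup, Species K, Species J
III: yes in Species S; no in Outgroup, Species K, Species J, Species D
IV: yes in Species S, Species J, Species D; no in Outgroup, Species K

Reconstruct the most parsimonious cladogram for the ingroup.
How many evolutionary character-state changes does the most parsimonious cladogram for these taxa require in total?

4

The outgroup has state 'no' for every character, so 'yes' is the derived state throughout.
I: derived state 'yes' in Species K only — an autapomorphy, so it tells us nothing about relationships among taxa.
II: derived state 'yes' in Species D and Species S only — synapomorphy for {Species D, Species S}.
III: derived state 'yes' in Species S only — an autapomorphy, so it tells us nothing about relationships among taxa.
IV: derived state 'yes' in Species D, Species J, and Species S only — synapomorphy for {Species D, Species J, Species S}.
Most parsimonious ingroup topology: (Species K,((Species S,Species D),Species J)).
Changes per character on this tree: I: 1; II: 1; III: 1; IV: 1.
Total = 4.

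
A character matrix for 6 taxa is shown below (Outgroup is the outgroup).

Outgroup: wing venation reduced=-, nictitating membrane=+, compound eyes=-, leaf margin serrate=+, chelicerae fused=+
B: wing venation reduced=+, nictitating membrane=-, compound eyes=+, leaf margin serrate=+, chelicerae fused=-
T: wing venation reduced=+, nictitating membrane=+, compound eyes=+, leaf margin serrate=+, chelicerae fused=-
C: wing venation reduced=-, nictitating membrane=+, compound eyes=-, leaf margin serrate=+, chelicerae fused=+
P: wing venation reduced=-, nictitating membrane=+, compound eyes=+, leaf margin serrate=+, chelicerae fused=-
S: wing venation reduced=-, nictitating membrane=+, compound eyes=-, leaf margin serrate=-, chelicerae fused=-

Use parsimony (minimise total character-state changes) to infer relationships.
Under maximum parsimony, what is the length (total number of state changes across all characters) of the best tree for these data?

Character polarity is set by the outgroup: the derived state is whichever differs from the outgroup's state, so for nictitating membrane, leaf margin serrate, chelicerae fused the derived state is '-', and for the remaining characters it is '+'.
wing venation reduced (derived state '+') is shared by B and T — a synapomorphy uniting that clade.
nictitating membrane: derived state '-' in B only — an autapomorphy, so it tells us nothing about relationships among taxa.
Only B, P, and T show the derived state '+' for compound eyes, supporting them as a clade.
leaf margin serrate: derived state '-' in S only — an autapomorphy, so it tells us nothing about relationships among taxa.
chelicerae fused: derived state '-' in B, P, S, and T only — synapomorphy for {B, P, S, T}.
Most parsimonious ingroup topology: ((((B,T),P),S),C).
Changes per character on this tree: wing venation reduced: 1; nictitating membrane: 1; compound eyes: 1; leaf margin serrate: 1; chelicerae fused: 1.
Total = 5.

5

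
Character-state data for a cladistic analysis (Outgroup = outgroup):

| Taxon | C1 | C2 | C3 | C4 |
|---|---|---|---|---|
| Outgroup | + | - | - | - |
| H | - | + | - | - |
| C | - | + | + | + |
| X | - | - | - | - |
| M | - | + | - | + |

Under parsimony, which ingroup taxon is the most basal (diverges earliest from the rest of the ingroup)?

X

Character polarity is set by the outgroup: the derived state is whichever differs from the outgroup's state, so for C1 the derived state is '-', and for the remaining characters it is '+'.
All ingroup taxa share the derived state '-' for C1; it defines the ingroup but does not resolve relationships within it.
C2: derived state '+' in C, H, and M only — synapomorphy for {C, H, M}.
C3 (derived state '+') is unique to C (autapomorphy; uninformative for grouping).
Only C and M show the derived state '+' for C4, supporting them as a clade.
Most parsimonious ingroup topology: ((H,(C,M)),X).
X is sister to the clade containing all other ingroup taxa, so it is the earliest-diverging (most basal) ingroup lineage.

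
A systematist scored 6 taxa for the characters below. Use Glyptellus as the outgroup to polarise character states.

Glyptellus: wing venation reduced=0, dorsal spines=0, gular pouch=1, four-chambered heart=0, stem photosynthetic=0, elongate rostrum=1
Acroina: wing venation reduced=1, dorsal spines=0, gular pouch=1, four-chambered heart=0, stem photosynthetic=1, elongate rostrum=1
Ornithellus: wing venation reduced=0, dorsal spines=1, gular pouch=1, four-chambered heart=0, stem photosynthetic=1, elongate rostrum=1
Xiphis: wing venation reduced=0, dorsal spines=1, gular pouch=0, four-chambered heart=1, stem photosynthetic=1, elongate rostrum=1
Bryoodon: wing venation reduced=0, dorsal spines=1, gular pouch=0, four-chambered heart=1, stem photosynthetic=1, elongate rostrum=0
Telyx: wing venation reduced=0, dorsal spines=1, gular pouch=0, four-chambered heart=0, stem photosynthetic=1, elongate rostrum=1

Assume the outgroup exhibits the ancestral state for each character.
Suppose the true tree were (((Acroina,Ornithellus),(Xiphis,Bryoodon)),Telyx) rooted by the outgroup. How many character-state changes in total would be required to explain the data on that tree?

8

Map each character onto (((Acroina,Ornithellus),(Xiphis,Bryoodon)),Telyx) (rooted by Glyptellus) and count the minimum state changes it requires (Fitch parsimony):
wing venation reduced: 1; dorsal spines: 2; gular pouch: 2; four-chambered heart: 1; stem photosynthetic: 1; elongate rostrum: 1.
Total tree length = 8.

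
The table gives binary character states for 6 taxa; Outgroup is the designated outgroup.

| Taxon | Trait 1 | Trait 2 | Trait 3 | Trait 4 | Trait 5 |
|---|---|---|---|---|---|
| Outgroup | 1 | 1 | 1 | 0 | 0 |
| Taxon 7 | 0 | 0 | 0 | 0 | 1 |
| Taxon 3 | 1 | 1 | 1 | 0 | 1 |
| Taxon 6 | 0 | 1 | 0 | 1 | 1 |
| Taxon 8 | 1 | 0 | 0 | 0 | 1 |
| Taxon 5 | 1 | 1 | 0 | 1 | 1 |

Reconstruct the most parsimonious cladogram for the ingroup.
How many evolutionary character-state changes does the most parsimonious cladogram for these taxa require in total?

6

Character polarity is set by the outgroup: the derived state is whichever differs from the outgroup's state, so for Trait 1, Trait 2, Trait 3 the derived state is '0', and for the remaining characters it is '1'.
Trait 1 groups Taxon 6 and Taxon 7, which is incompatible with the clades supported by the remaining characters; treating it as convergent (homoplasy) costs fewer steps than any alternative tree.
Trait 2: derived state '0' in Taxon 7 and Taxon 8 only — synapomorphy for {Taxon 7, Taxon 8}.
Trait 3 (derived state '0') is shared by Taxon 5, Taxon 6, Taxon 7, and Taxon 8 — a synapomorphy uniting that clade.
Trait 4: derived state '1' in Taxon 5 and Taxon 6 only — synapomorphy for {Taxon 5, Taxon 6}.
Trait 5 (derived state '1') is shared by all ingroup taxa — unites the whole ingroup.
Most parsimonious ingroup topology: (((Taxon 7,Taxon 8),(Taxon 6,Taxon 5)),Taxon 3).
Changes per character on this tree: Trait 1: 2; Trait 2: 1; Trait 3: 1; Trait 4: 1; Trait 5: 1.
Total = 6.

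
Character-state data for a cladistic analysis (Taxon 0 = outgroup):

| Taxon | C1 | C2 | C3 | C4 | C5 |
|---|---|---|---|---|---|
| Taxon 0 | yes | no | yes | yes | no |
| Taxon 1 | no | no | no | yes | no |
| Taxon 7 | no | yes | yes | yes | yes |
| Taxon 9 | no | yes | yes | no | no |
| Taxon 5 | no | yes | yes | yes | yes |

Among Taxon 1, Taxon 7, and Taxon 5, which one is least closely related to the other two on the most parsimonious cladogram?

Character polarity is set by the outgroup: the derived state is whichever differs from the outgroup's state, so for C1, C3, C4 the derived state is 'no', and for the remaining characters it is 'yes'.
All ingroup taxa share the derived state 'no' for C1; it defines the ingroup but does not resolve relationships within it.
Only Taxon 5, Taxon 7, and Taxon 9 show the derived state 'yes' for C2, supporting them as a clade.
C3: derived state 'no' in Taxon 1 only — an autapomorphy, so it tells us nothing about relationships among taxa.
C4: derived state 'no' in Taxon 9 only — an autapomorphy, so it tells us nothing about relationships among taxa.
Only Taxon 5 and Taxon 7 show the derived state 'yes' for C5, supporting them as a clade.
Most parsimonious ingroup topology: (Taxon 1,((Taxon 7,Taxon 5),Taxon 9)).
Taxon 7 and Taxon 5 share a more recent common ancestor with each other than either does with Taxon 1, so Taxon 1 is the least closely related of the three.

Taxon 1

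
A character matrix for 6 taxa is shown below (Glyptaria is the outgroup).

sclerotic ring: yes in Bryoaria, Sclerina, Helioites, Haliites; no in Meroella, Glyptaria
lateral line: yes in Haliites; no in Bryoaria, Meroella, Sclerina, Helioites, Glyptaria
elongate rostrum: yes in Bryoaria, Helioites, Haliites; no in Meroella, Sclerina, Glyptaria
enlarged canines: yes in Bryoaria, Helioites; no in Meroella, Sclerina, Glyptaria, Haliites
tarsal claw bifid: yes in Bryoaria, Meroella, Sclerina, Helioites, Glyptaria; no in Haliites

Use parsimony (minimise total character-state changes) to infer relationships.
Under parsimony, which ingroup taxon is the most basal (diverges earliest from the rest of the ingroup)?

Character polarity is set by the outgroup: the derived state is whichever differs from the outgroup's state, so for tarsal claw bifid the derived state is 'no', and for the remaining characters it is 'yes'.
Only Bryoaria, Haliites, Helioites, and Sclerina show the derived state 'yes' for sclerotic ring, supporting them as a clade.
lateral line: derived state 'yes' in Haliites only — an autapomorphy, so it tells us nothing about relationships among taxa.
elongate rostrum (derived state 'yes') is shared by Bryoaria, Haliites, and Helioites — a synapomorphy uniting that clade.
enlarged canines (derived state 'yes') is shared by Bryoaria and Helioites — a synapomorphy uniting that clade.
tarsal claw bifid: derived state 'no' in Haliites only — an autapomorphy, so it tells us nothing about relationships among taxa.
Most parsimonious ingroup topology: (Meroella,((Haliites,(Bryoaria,Helioites)),Sclerina)).
Meroella is sister to the clade containing all other ingroup taxa, so it is the earliest-diverging (most basal) ingroup lineage.

Meroella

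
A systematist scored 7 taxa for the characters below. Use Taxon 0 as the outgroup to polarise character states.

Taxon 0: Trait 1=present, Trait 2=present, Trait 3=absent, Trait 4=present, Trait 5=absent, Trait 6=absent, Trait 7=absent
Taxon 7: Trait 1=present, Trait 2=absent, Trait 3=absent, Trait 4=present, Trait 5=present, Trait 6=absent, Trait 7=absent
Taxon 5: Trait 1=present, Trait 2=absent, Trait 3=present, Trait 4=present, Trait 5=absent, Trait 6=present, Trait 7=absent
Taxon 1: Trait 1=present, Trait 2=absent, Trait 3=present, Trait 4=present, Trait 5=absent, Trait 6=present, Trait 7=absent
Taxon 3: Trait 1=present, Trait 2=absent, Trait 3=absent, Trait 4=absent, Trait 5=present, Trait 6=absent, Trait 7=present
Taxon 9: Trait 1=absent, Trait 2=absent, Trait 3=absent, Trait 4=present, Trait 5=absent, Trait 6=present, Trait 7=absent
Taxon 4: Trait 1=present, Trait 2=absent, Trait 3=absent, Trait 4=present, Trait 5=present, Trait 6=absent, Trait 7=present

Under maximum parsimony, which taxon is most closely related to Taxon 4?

Taxon 3

Character polarity is set by the outgroup: the derived state is whichever differs from the outgroup's state, so for Trait 1, Trait 2, Trait 4 the derived state is 'absent', and for the remaining characters it is 'present'.
Trait 1 (derived state 'absent') is unique to Taxon 9 (autapomorphy; uninformative for grouping).
Trait 2 (derived state 'absent') is shared by all ingroup taxa — unites the whole ingroup.
Trait 3: derived state 'present' in Taxon 1 and Taxon 5 only — synapomorphy for {Taxon 1, Taxon 5}.
Trait 4 (derived state 'absent') is unique to Taxon 3 (autapomorphy; uninformative for grouping).
Trait 5 (derived state 'present') is shared by Taxon 3, Taxon 4, and Taxon 7 — a synapomorphy uniting that clade.
Trait 6 (derived state 'present') is shared by Taxon 1, Taxon 5, and Taxon 9 — a synapomorphy uniting that clade.
Trait 7: derived state 'present' in Taxon 3 and Taxon 4 only — synapomorphy for {Taxon 3, Taxon 4}.
Most parsimonious ingroup topology: ((Taxon 7,(Taxon 3,Taxon 4)),((Taxon 5,Taxon 1),Taxon 9)).
Taxon 4 and Taxon 3 form a cherry on this tree, so they are sister taxa.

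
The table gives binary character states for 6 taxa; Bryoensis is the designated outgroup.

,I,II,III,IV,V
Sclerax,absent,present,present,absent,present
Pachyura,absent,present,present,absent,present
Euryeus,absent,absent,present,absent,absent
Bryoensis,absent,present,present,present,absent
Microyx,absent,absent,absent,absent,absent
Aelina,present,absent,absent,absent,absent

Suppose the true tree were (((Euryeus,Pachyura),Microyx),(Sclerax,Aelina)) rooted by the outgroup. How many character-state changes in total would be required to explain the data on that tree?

Map each character onto (((Euryeus,Pachyura),Microyx),(Sclerax,Aelina)) (rooted by Bryoensis) and count the minimum state changes it requires (Fitch parsimony):
I: 1; II: 3; III: 2; IV: 1; V: 2.
Total tree length = 9.

9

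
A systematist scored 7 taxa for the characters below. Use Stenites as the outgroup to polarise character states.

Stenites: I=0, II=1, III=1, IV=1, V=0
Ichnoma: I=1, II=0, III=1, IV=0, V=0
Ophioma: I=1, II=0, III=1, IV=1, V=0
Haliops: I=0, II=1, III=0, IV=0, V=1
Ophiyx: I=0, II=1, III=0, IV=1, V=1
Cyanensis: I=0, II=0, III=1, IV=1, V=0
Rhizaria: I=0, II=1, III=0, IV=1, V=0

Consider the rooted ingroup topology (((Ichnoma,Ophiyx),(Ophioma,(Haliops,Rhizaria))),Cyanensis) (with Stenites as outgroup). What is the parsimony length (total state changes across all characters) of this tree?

Map each character onto (((Ichnoma,Ophiyx),(Ophioma,(Haliops,Rhizaria))),Cyanensis) (rooted by Stenites) and count the minimum state changes it requires (Fitch parsimony):
I: 2; II: 3; III: 2; IV: 2; V: 2.
Total tree length = 11.

11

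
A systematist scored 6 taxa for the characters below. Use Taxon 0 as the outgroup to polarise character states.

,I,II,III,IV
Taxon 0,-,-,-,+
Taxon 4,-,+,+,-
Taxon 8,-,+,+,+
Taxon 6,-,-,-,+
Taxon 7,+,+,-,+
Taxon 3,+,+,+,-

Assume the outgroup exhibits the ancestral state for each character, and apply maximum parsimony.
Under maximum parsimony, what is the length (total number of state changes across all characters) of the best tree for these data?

Character polarity is set by the outgroup: the derived state is whichever differs from the outgroup's state, so for IV the derived state is '-', and for the remaining characters it is '+'.
I (state '+') occurs in Taxon 3 and Taxon 7 but conflicts with the nesting implied by the other characters — most parsimoniously interpreted as homoplasy.
Only Taxon 3, Taxon 4, Taxon 7, and Taxon 8 show the derived state '+' for II, supporting them as a clade.
Only Taxon 3, Taxon 4, and Taxon 8 show the derived state '+' for III, supporting them as a clade.
IV (derived state '-') is shared by Taxon 3 and Taxon 4 — a synapomorphy uniting that clade.
Most parsimonious ingroup topology: ((((Taxon 4,Taxon 3),Taxon 8),Taxon 7),Taxon 6).
Changes per character on this tree: I: 2; II: 1; III: 1; IV: 1.
Total = 5.

5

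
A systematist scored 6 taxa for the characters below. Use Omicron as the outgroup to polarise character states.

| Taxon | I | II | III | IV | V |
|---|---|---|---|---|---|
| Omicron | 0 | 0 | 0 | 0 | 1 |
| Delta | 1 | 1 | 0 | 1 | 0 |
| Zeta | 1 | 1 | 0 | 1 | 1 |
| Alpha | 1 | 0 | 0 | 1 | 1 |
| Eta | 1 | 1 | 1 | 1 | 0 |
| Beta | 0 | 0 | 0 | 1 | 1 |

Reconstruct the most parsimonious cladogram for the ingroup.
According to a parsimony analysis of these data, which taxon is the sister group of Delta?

Character polarity is set by the outgroup: the derived state is whichever differs from the outgroup's state, so for V the derived state is '0', and for the remaining characters it is '1'.
I (derived state '1') is shared by Alpha, Delta, Eta, and Zeta — a synapomorphy uniting that clade.
II: derived state '1' in Delta, Eta, and Zeta only — synapomorphy for {Delta, Eta, Zeta}.
III (derived state '1') is unique to Eta (autapomorphy; uninformative for grouping).
IV (derived state '1') is shared by all ingroup taxa — unites the whole ingroup.
Only Delta and Eta show the derived state '0' for V, supporting them as a clade.
Most parsimonious ingroup topology: ((((Delta,Eta),Zeta),Alpha),Beta).
Delta and Eta form a cherry on this tree, so they are sister taxa.

Eta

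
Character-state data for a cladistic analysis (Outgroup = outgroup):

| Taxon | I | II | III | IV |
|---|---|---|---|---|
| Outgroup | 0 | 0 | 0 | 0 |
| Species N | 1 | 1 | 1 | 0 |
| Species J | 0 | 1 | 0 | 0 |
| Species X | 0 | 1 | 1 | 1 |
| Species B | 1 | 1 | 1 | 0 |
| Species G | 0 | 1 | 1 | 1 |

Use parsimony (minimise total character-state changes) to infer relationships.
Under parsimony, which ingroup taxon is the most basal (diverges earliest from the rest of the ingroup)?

The outgroup has state '0' for every character, so '1' is the derived state throughout.
I (derived state '1') is shared by Species B and Species N — a synapomorphy uniting that clade.
II (derived state '1') is shared by all ingroup taxa — unites the whole ingroup.
III: derived state '1' in Species B, Species G, Species N, and Species X only — synapomorphy for {Species B, Species G, Species N, Species X}.
IV: derived state '1' in Species G and Species X only — synapomorphy for {Species G, Species X}.
Most parsimonious ingroup topology: (((Species N,Species B),(Species X,Species G)),Species J).
Species J is sister to the clade containing all other ingroup taxa, so it is the earliest-diverging (most basal) ingroup lineage.

Species J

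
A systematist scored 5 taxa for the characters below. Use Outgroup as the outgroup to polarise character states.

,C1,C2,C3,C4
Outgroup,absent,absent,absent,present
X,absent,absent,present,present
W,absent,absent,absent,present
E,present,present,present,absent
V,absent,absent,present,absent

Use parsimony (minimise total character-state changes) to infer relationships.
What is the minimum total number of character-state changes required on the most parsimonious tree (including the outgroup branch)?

Character polarity is set by the outgroup: the derived state is whichever differs from the outgroup's state, so for C4 the derived state is 'absent', and for the remaining characters it is 'present'.
C1 (derived state 'present') is unique to E (autapomorphy; uninformative for grouping).
C2 (derived state 'present') is unique to E (autapomorphy; uninformative for grouping).
C3 (derived state 'present') is shared by E, V, and X — a synapomorphy uniting that clade.
Only E and V show the derived state 'absent' for C4, supporting them as a clade.
Most parsimonious ingroup topology: ((X,(E,V)),W).
Changes per character on this tree: C1: 1; C2: 1; C3: 1; C4: 1.
Total = 4.

4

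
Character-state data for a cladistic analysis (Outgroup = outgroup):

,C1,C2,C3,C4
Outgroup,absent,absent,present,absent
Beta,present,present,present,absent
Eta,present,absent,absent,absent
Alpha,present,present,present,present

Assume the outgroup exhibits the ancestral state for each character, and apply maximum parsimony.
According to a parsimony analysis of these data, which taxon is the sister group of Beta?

Character polarity is set by the outgroup: the derived state is whichever differs from the outgroup's state, so for C3 the derived state is 'absent', and for the remaining characters it is 'present'.
C1 (derived state 'present') is shared by all ingroup taxa — unites the whole ingroup.
C2: derived state 'present' in Alpha and Beta only — synapomorphy for {Alpha, Beta}.
C3 (derived state 'absent') is unique to Eta (autapomorphy; uninformative for grouping).
C4: derived state 'present' in Alpha only — an autapomorphy, so it tells us nothing about relationships among taxa.
Most parsimonious ingroup topology: ((Beta,Alpha),Eta).
Beta and Alpha form a cherry on this tree, so they are sister taxa.

Alpha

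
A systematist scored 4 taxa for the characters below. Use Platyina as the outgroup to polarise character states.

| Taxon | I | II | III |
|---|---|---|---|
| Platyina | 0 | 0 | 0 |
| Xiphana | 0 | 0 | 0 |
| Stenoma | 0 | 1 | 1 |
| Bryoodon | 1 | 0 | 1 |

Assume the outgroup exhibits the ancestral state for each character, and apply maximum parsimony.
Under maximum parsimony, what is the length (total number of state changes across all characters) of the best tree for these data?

3

The outgroup has state '0' for every character, so '1' is the derived state throughout.
I (derived state '1') is unique to Bryoodon (autapomorphy; uninformative for grouping).
II: derived state '1' in Stenoma only — an autapomorphy, so it tells us nothing about relationships among taxa.
III: derived state '1' in Bryoodon and Stenoma only — synapomorphy for {Bryoodon, Stenoma}.
Most parsimonious ingroup topology: (Xiphana,(Stenoma,Bryoodon)).
Changes per character on this tree: I: 1; II: 1; III: 1.
Total = 3.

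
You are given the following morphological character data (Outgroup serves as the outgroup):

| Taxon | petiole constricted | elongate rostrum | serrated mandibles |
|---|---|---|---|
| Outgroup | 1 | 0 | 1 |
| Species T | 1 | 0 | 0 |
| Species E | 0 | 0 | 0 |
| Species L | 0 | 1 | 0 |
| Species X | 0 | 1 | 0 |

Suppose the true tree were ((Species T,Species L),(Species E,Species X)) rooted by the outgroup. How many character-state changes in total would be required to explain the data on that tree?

Map each character onto ((Species T,Species L),(Species E,Species X)) (rooted by Outgroup) and count the minimum state changes it requires (Fitch parsimony):
petiole constricted: 2; elongate rostrum: 2; serrated mandibles: 1.
Total tree length = 5.

5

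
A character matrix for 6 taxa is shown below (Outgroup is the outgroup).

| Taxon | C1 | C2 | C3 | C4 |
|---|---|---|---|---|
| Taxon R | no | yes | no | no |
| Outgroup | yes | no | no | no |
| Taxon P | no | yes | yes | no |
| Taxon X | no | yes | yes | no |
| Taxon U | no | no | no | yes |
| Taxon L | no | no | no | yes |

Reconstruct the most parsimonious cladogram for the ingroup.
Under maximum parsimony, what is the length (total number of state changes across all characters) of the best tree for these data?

Character polarity is set by the outgroup: the derived state is whichever differs from the outgroup's state, so for C1 the derived state is 'no', and for the remaining characters it is 'yes'.
C1 (derived state 'no') is shared by all ingroup taxa — unites the whole ingroup.
Only Taxon P, Taxon R, and Taxon X show the derived state 'yes' for C2, supporting them as a clade.
C3: derived state 'yes' in Taxon P and Taxon X only — synapomorphy for {Taxon P, Taxon X}.
Only Taxon L and Taxon U show the derived state 'yes' for C4, supporting them as a clade.
Most parsimonious ingroup topology: ((Taxon L,Taxon U),(Taxon R,(Taxon P,Taxon X))).
Changes per character on this tree: C1: 1; C2: 1; C3: 1; C4: 1.
Total = 4.

4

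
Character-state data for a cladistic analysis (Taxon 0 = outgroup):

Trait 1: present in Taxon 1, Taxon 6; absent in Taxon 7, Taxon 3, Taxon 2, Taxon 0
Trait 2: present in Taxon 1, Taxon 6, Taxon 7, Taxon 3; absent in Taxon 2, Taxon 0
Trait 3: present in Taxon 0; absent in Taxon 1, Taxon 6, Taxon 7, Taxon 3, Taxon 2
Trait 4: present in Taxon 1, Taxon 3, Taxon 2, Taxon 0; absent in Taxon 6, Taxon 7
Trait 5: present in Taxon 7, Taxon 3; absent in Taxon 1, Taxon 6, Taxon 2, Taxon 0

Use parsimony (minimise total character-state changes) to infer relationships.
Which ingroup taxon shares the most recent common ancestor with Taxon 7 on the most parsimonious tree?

Character polarity is set by the outgroup: the derived state is whichever differs from the outgroup's state, so for Trait 3, Trait 4 the derived state is 'absent', and for the remaining characters it is 'present'.
Only Taxon 1 and Taxon 6 show the derived state 'present' for Trait 1, supporting them as a clade.
Trait 2 (derived state 'present') is shared by Taxon 1, Taxon 3, Taxon 6, and Taxon 7 — a synapomorphy uniting that clade.
Trait 3 (derived state 'absent') is shared by all ingroup taxa — unites the whole ingroup.
Trait 4 (state 'absent') occurs in Taxon 6 and Taxon 7 but conflicts with the nesting implied by the other characters — most parsimoniously interpreted as homoplasy.
Only Taxon 3 and Taxon 7 show the derived state 'present' for Trait 5, supporting them as a clade.
Most parsimonious ingroup topology: (((Taxon 1,Taxon 6),(Taxon 7,Taxon 3)),Taxon 2).
Taxon 7 and Taxon 3 form a cherry on this tree, so they are sister taxa.

Taxon 3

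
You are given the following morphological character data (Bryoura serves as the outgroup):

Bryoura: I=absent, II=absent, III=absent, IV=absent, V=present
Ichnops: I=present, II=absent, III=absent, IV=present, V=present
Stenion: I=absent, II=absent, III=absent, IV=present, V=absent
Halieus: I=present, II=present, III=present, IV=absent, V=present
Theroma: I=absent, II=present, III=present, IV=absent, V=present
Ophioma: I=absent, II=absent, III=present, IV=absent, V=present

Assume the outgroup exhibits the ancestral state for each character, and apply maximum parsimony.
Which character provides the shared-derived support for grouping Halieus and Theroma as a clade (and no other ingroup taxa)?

II

Character polarity is set by the outgroup: the derived state is whichever differs from the outgroup's state, so for V the derived state is 'absent', and for the remaining characters it is 'present'.
I groups Halieus and Ichnops, which is incompatible with the clades supported by the remaining characters; treating it as convergent (homoplasy) costs fewer steps than any alternative tree.
Only Halieus and Theroma show the derived state 'present' for II, supporting them as a clade.
III: derived state 'present' in Halieus, Ophioma, and Theroma only — synapomorphy for {Halieus, Ophioma, Theroma}.
Only Ichnops and Stenion show the derived state 'present' for IV, supporting them as a clade.
V (derived state 'absent') is unique to Stenion (autapomorphy; uninformative for grouping).
Most parsimonious ingroup topology: ((Ichnops,Stenion),((Halieus,Theroma),Ophioma)).
The clade {Halieus, Theroma} is supported by II: its derived state 'present' occurs in exactly those taxa and in no other taxon (including the outgroup).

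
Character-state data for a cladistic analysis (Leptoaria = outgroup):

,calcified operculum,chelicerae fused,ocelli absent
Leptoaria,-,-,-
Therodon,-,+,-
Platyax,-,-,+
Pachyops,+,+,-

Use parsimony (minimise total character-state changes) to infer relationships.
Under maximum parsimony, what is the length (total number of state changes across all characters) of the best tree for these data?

3

The outgroup has state '-' for every character, so '+' is the derived state throughout.
calcified operculum (derived state '+') is unique to Pachyops (autapomorphy; uninformative for grouping).
chelicerae fused (derived state '+') is shared by Pachyops and Therodon — a synapomorphy uniting that clade.
ocelli absent: derived state '+' in Platyax only — an autapomorphy, so it tells us nothing about relationships among taxa.
Most parsimonious ingroup topology: ((Therodon,Pachyops),Platyax).
Changes per character on this tree: calcified operculum: 1; chelicerae fused: 1; ocelli absent: 1.
Total = 3.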